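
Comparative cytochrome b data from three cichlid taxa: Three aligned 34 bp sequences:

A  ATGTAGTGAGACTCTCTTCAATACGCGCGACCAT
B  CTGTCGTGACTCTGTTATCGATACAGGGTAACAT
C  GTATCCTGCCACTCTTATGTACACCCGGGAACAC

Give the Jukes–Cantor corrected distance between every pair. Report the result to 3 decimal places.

d(A,B) = 0.535, d(A,C) = 0.665, d(B,C) = 0.535

A–B: 13/34 sites differ → p ≈ 0.382353, d = −0.75 ln(1 − 0.509804) = 0.534712 ≈ 0.535.
A–C: 15/34 sites differ → p ≈ 0.441176, d = −0.75 ln(1 − 0.588235) = 0.665477 ≈ 0.665.
B–C: 13/34 sites differ → p ≈ 0.382353, d = −0.75 ln(1 − 0.509804) = 0.534712 ≈ 0.535.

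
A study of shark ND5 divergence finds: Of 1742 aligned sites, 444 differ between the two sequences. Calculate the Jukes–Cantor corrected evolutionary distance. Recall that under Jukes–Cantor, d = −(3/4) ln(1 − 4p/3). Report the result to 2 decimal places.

p = 444/1742 ≈ 0.254879.
d = −(3/4) ln(1 − 4p/3) = −0.75 ln(1 − 0.339839) = −0.75 ln(0.660161)
  = −0.75 × (-0.415272) = 0.311454 substitutions/site.

0.31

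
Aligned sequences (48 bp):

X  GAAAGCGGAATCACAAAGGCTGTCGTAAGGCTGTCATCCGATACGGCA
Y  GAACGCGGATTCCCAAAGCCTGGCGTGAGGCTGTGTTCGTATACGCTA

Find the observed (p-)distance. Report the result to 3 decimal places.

The sequences differ at 12 of 48 positions.
p = 12/48 = 0.250.

0.250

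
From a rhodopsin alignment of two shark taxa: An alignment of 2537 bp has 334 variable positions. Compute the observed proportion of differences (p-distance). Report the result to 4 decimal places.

p = 334/2537 = 0.131651… ≈ 0.1317 (to 4 d.p.).

0.1317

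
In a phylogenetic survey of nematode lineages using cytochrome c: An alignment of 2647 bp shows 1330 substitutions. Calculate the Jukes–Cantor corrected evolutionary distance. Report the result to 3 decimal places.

p = 1330/2647 ≈ 0.502456.
d = −(3/4) ln(1 − 4p/3) = −0.75 ln(1 − 0.669941) = −0.75 ln(0.330059)
  = −0.75 × (-1.108484) = 0.831363 substitutions/site.

0.831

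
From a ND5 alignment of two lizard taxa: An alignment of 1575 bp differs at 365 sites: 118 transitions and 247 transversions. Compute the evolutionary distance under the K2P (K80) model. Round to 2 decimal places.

0.28

P = 118/1575 ≈ 0.074921 and Q = 247/1575 ≈ 0.156825.
Under the Kimura two-parameter model, d = −½ ln(1 − 2P − Q) − ¼ ln(1 − 2Q).
1 − 2P − Q = 0.693333, giving −½ ln(0.693333) = 0.183122.
1 − 2Q = 0.68635, giving −¼ ln(0.68635) = 0.094092.
d = 0.183122 + 0.094092 = 0.277214.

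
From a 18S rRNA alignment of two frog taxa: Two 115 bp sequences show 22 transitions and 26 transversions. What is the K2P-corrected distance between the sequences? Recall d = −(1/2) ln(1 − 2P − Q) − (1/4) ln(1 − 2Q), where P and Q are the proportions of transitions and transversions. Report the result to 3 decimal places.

0.620

P = 22/115 ≈ 0.191304 and Q = 26/115 ≈ 0.226087.
Under the Kimura two-parameter model, d = −½ ln(1 − 2P − Q) − ¼ ln(1 − 2Q).
1 − 2P − Q = 0.391305, giving −½ ln(0.391305) = 0.469134.
1 − 2Q = 0.547826, giving −¼ ln(0.547826) = 0.150449.
d = 0.469134 + 0.150449 = 0.619583.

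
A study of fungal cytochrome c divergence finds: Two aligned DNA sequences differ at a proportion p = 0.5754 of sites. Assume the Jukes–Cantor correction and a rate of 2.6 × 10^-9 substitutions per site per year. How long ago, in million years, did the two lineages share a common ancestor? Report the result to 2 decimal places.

210.23

d = −(3/4) ln(1 − 4p/3) = −0.75 ln(1 − 0.7672) = −0.75 ln(0.2328)
  = −0.75 × (-1.457576) = 1.093182 substitutions/site.
Under a molecular clock d = 2μt, so t = d/(2μ) = 1.093182 / (2 × 2.6 × 10^-9) = 210.23 million years.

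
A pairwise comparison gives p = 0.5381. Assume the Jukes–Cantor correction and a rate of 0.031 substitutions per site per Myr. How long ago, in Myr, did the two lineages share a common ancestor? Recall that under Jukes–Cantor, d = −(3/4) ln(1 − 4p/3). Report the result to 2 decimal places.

d = −(3/4) ln(1 − 4p/3) = −0.75 ln(1 − 0.717467) = −0.75 ln(0.282533)
  = −0.75 × (-1.263960) = 0.947970 substitutions/site.
Under a molecular clock d = 2μt, so t = d/(2μ) = 0.947970 / (2 × 0.031) = 15.29 Myr.

15.29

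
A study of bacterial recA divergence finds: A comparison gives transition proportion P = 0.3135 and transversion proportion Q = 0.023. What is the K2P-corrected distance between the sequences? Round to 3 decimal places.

0.537

Under the Kimura two-parameter model, d = −½ ln(1 − 2P − Q) − ¼ ln(1 − 2Q).
1 − 2P − Q = 0.35, giving −½ ln(0.35) = 0.524911.
1 − 2Q = 0.954, giving −¼ ln(0.954) = 0.011773.
d = 0.524911 + 0.011773 = 0.536684.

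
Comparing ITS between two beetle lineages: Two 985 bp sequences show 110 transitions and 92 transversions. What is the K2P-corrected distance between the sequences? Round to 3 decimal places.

P = 110/985 ≈ 0.111675 and Q = 92/985 ≈ 0.093401.
Under the Kimura two-parameter model, d = −½ ln(1 − 2P − Q) − ¼ ln(1 − 2Q).
1 − 2P − Q = 0.683249, giving −½ ln(0.683249) = 0.190448.
1 − 2Q = 0.813198, giving −¼ ln(0.813198) = 0.051695.
d = 0.190448 + 0.051695 = 0.242143.

0.242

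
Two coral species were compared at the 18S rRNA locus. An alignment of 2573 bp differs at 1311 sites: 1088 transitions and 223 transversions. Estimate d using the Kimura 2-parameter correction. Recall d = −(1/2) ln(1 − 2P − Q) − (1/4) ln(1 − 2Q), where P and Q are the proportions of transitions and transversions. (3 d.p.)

1.394

P = 1088/2573 ≈ 0.422853 and Q = 223/2573 ≈ 0.086669.
Under the Kimura two-parameter model, d = −½ ln(1 − 2P − Q) − ¼ ln(1 − 2Q).
1 − 2P − Q = 0.067625, giving −½ ln(0.067625) = 1.346889.
1 − 2Q = 0.826662, giving −¼ ln(0.826662) = 0.047590.
d = 1.346889 + 0.047590 = 1.394479.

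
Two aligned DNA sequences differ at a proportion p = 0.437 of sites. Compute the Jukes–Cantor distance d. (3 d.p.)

0.655

d = −(3/4) ln(1 − 4p/3) = −0.75 ln(1 − 0.582667) = −0.75 ln(0.417333)
  = −0.75 × (-0.873871) = 0.655403 substitutions/site.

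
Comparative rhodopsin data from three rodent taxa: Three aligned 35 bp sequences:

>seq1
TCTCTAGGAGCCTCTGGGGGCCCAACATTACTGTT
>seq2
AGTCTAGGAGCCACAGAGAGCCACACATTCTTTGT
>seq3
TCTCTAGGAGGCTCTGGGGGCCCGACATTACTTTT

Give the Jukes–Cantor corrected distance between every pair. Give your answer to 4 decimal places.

d(seq1,seq2) = 0.4582, d(seq1,seq3) = 0.0910, d(seq2,seq3) = 0.4582

seq1–seq2: 12/35 sites differ → p ≈ 0.342857, d = −0.75 ln(1 − 0.457143) = 0.458182 ≈ 0.4582.
seq1–seq3: 3/35 sites differ → p ≈ 0.085714, d = −0.75 ln(1 − 0.114285) = 0.091020 ≈ 0.0910.
seq2–seq3: 12/35 sites differ → p ≈ 0.342857, d = −0.75 ln(1 − 0.457143) = 0.458182 ≈ 0.4582.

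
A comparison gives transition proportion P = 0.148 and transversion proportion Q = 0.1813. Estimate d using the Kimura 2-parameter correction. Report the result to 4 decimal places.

Under the Kimura two-parameter model, d = −½ ln(1 − 2P − Q) − ¼ ln(1 − 2Q).
1 − 2P − Q = 0.5227, giving −½ ln(0.5227) = 0.324374.
1 − 2Q = 0.6374, giving −¼ ln(0.6374) = 0.112589.
d = 0.324374 + 0.112589 = 0.436963.

0.4370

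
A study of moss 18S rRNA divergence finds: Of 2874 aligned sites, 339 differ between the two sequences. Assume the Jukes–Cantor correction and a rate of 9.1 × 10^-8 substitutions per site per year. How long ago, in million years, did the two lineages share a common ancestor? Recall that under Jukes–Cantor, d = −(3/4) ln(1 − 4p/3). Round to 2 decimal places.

p = 339/2874 ≈ 0.117954.
d = −(3/4) ln(1 − 4p/3) = −0.75 ln(1 − 0.157272) = −0.75 ln(0.842728)
  = −0.75 × (-0.171111) = 0.128333 substitutions/site.
Under a molecular clock d = 2μt, so t = d/(2μ) = 0.128333 / (2 × 9.1 × 10^-8) = 0.71 million years.

0.71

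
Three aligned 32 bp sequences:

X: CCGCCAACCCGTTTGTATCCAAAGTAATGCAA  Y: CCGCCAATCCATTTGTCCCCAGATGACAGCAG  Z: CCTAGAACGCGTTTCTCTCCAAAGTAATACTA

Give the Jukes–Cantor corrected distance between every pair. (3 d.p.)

X–Y: 10/32 sites differ → p = 0.3125, d = −0.75 ln(1 − 0.416667) = 0.404248 ≈ 0.404.
X–Z: 8/32 sites differ → p = 0.25, d = −0.75 ln(1 − 0.333333) = 0.304098 ≈ 0.304.
Y–Z: 16/32 sites differ → p = 0.5, d = −0.75 ln(1 − 0.666667) = 0.823960 ≈ 0.824.

d(X,Y) = 0.404, d(X,Z) = 0.304, d(Y,Z) = 0.824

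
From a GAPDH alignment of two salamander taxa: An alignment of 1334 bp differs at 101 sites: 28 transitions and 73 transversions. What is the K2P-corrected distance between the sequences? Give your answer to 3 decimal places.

P = 28/1334 ≈ 0.02099 and Q = 73/1334 ≈ 0.054723.
Under the Kimura two-parameter model, d = −½ ln(1 − 2P − Q) − ¼ ln(1 − 2Q).
1 − 2P − Q = 0.903297, giving −½ ln(0.903297) = 0.050852.
1 − 2Q = 0.890554, giving −¼ ln(0.890554) = 0.028978.
d = 0.050852 + 0.028978 = 0.079830.

0.080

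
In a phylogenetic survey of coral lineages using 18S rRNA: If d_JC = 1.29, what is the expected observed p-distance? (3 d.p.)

p = (3/4)(1 − e^(−4d/3)) = 0.75 × (1 − e^(-1.72)) = 0.75 × (1 − 0.179066) = 0.615701.

0.616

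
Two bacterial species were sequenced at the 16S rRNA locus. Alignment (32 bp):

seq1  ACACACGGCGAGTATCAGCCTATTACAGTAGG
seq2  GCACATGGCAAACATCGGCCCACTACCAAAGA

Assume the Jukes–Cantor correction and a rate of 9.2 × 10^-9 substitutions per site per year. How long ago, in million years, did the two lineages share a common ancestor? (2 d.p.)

28.25

The sequences differ at 12 of 32 sites, so p = 12/32 = 0.375.
d = −(3/4) ln(1 − 4p/3) = −0.75 ln(1 − 0.5) = −0.75 ln(0.5)
  = −0.75 × (-0.693147) = 0.519860 substitutions/site.
Under a molecular clock d = 2μt, so t = d/(2μ) = 0.519860 / (2 × 9.2 × 10^-9) = 28.25 million years.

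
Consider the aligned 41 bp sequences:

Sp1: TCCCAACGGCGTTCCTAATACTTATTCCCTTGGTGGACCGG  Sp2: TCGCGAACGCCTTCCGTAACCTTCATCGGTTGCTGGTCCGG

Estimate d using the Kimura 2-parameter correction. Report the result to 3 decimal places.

Of 41 sites, 1 differences are transitions and 14 are transversions, so P = 1/41 ≈ 0.02439 and Q = 14/41 ≈ 0.341463.
Under the Kimura two-parameter model, d = −½ ln(1 − 2P − Q) − ¼ ln(1 − 2Q).
1 − 2P − Q = 0.609757, giving −½ ln(0.609757) = 0.247347.
1 − 2Q = 0.317074, giving −¼ ln(0.317074) = 0.287155.
d = 0.247347 + 0.287155 = 0.534502.

0.535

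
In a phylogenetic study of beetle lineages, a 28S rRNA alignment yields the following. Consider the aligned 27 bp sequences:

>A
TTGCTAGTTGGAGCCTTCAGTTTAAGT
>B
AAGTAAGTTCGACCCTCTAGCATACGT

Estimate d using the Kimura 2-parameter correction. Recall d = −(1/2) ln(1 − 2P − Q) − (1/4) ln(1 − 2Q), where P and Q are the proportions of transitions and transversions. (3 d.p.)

0.588

Of 27 sites, 4 differences are transitions and 7 are transversions, so P = 4/27 ≈ 0.148148 and Q = 7/27 ≈ 0.259259.
Under the Kimura two-parameter model, d = −½ ln(1 − 2P − Q) − ¼ ln(1 − 2Q).
1 − 2P − Q = 0.444445, giving −½ ln(0.444445) = 0.405464.
1 − 2Q = 0.481482, giving −¼ ln(0.481482) = 0.182722.
d = 0.405464 + 0.182722 = 0.588186.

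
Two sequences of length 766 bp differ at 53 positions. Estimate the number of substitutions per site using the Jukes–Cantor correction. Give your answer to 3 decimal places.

0.073

p = 53/766 ≈ 0.069191.
d = −(3/4) ln(1 − 4p/3) = −0.75 ln(1 − 0.092255) = −0.75 ln(0.907745)
  = −0.75 × (-0.096792) = 0.072594 substitutions/site.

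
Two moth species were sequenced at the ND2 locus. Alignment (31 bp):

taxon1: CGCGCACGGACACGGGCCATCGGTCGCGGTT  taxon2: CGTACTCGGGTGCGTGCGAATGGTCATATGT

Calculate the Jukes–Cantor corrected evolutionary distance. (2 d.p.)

0.78

The sequences differ at 15 of 31 sites, so p = 15/31 ≈ 0.483871.
d = −(3/4) ln(1 − 4p/3) = −0.75 ln(1 − 0.645161) = −0.75 ln(0.354839)
  = −0.75 × (-1.036091) = 0.777068 substitutions/site.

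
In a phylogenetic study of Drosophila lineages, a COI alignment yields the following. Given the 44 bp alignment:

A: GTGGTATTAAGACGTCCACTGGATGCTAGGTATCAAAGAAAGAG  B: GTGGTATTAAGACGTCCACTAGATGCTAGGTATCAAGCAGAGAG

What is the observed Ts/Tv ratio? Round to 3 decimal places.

Transitions are A↔G and C↔T; transversions are all other mismatches.
Transitions: 3. Transversions: 1.
R = 3/1 = 3.000.

3.000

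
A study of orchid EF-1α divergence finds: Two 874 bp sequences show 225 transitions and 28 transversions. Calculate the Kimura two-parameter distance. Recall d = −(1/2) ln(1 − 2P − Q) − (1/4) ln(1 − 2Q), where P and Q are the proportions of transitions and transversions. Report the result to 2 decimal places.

P = 225/874 ≈ 0.257437 and Q = 28/874 ≈ 0.032037.
Under the Kimura two-parameter model, d = −½ ln(1 − 2P − Q) − ¼ ln(1 − 2Q).
1 − 2P − Q = 0.453089, giving −½ ln(0.453089) = 0.395833.
1 − 2Q = 0.935926, giving −¼ ln(0.935926) = 0.016555.
d = 0.395833 + 0.016555 = 0.412388.

0.41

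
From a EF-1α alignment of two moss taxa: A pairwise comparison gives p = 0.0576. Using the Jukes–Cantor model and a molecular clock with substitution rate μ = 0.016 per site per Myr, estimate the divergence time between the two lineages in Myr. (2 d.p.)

1.87

d = −(3/4) ln(1 − 4p/3) = −0.75 ln(1 − 0.0768) = −0.75 ln(0.9232)
  = −0.75 × (-0.079909) = 0.059932 substitutions/site.
Under a molecular clock d = 2μt, so t = d/(2μ) = 0.059932 / (2 × 0.016) = 1.87 Myr.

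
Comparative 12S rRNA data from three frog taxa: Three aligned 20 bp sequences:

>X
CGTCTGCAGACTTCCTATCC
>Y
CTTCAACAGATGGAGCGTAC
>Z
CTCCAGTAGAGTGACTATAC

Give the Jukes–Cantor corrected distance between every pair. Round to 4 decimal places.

d(X,Y) = 0.9913, d(X,Z) = 0.5716, d(Y,Z) = 0.5716

X–Y: 11/20 sites differ → p = 0.55, d = −0.75 ln(1 − 0.733333) = 0.991316 ≈ 0.9913.
X–Z: 8/20 sites differ → p = 0.4, d = −0.75 ln(1 − 0.533333) = 0.571605 ≈ 0.5716.
Y–Z: 8/20 sites differ → p = 0.4, d = −0.75 ln(1 − 0.533333) = 0.571605 ≈ 0.5716.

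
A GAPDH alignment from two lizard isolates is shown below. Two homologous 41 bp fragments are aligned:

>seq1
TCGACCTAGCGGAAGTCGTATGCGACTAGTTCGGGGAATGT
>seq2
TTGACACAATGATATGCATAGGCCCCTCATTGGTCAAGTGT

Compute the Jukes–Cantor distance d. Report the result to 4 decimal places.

The sequences differ at 20 of 41 sites, so p = 20/41 ≈ 0.487805.
d = −(3/4) ln(1 − 4p/3) = −0.75 ln(1 − 0.650407) = −0.75 ln(0.349593)
  = −0.75 × (-1.050986) = 0.788240 substitutions/site.

0.7882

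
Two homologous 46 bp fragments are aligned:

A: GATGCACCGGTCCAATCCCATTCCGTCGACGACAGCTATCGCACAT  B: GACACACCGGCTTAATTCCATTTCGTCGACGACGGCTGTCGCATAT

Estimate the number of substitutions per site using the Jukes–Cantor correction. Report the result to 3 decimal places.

0.257

The sequences differ at 10 of 46 sites (3, 4, 11, 12, 13, 17, 23, 34, 38, 44), so p = 10/46 ≈ 0.217391.
d = −(3/4) ln(1 − 4p/3) = −0.75 ln(1 − 0.289855) = −0.75 ln(0.710145)
  = −0.75 × (-0.342286) = 0.256715 substitutions/site.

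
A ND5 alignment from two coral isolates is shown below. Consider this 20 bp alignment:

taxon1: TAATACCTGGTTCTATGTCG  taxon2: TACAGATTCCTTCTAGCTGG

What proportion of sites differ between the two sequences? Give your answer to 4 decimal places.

0.5000

The sequences differ at 10 of 20 positions (sites 3, 4, 5, 6, 7, 9, 10, 16, 17, 19).
p = 10/20 = 0.5000.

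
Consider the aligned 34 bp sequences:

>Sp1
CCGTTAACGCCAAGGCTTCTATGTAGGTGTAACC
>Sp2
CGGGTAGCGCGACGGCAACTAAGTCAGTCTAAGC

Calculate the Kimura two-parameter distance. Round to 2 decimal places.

0.49

Of 34 sites, 2 differences are transitions and 10 are transversions, so P = 2/34 ≈ 0.058824 and Q = 10/34 ≈ 0.294118.
Under the Kimura two-parameter model, d = −½ ln(1 − 2P − Q) − ¼ ln(1 − 2Q).
1 − 2P − Q = 0.588234, giving −½ ln(0.588234) = 0.265315.
1 − 2Q = 0.411764, giving −¼ ln(0.411764) = 0.221826.
d = 0.265315 + 0.221826 = 0.487141.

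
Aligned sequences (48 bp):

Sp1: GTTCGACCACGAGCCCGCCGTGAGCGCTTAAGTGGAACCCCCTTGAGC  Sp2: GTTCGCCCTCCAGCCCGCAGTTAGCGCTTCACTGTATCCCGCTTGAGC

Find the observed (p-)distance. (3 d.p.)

The sequences differ at 10 of 48 positions (sites 6, 9, 11, 19, 22, 30, 32, 35, 37, 41).
p = 10/48 = 0.208333… ≈ 0.208 (to 3 d.p.).

0.208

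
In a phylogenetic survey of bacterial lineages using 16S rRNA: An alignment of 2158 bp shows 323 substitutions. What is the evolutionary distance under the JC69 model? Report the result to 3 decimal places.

0.167

p = 323/2158 ≈ 0.149676.
d = −(3/4) ln(1 − 4p/3) = −0.75 ln(1 − 0.199568) = −0.75 ln(0.800432)
  = −0.75 × (-0.222604) = 0.166953 substitutions/site.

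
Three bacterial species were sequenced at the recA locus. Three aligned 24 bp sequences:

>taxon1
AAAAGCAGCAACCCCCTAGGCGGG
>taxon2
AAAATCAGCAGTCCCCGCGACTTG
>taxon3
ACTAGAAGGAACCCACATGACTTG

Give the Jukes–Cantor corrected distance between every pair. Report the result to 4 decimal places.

taxon1–taxon2: 8/24 sites differ → p ≈ 0.333333, d = −0.75 ln(1 − 0.444444) = 0.440839 ≈ 0.4408.
taxon1–taxon3: 10/24 sites differ → p ≈ 0.416667, d = −0.75 ln(1 − 0.555556) = 0.608198 ≈ 0.6082.
taxon2–taxon3: 10/24 sites differ → p ≈ 0.416667, d = −0.75 ln(1 − 0.555556) = 0.608198 ≈ 0.6082.

d(taxon1,taxon2) = 0.4408, d(taxon1,taxon3) = 0.6082, d(taxon2,taxon3) = 0.6082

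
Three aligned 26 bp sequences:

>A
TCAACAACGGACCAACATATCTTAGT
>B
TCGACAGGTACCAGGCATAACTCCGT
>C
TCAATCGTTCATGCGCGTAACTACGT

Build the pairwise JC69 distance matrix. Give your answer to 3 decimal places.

d(A,B) = 0.717, d(A,C) = 0.949, d(B,C) = 0.623

A–B: 12/26 sites differ → p ≈ 0.461538, d = −0.75 ln(1 − 0.615384) = 0.716632 ≈ 0.717.
A–C: 14/26 sites differ → p ≈ 0.538462, d = −0.75 ln(1 − 0.717949) = 0.949251 ≈ 0.949.
B–C: 11/26 sites differ → p ≈ 0.423077, d = −0.75 ln(1 − 0.564103) = 0.622762 ≈ 0.623.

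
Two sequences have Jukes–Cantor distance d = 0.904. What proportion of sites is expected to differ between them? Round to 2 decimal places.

0.53

p = (3/4)(1 − e^(−4d/3)) = 0.75 × (1 − e^(-1.205333)) = 0.75 × (1 − 0.299592) = 0.525306.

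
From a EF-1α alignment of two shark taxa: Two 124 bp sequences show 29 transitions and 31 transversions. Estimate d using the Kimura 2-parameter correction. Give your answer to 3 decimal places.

0.806

P = 29/124 ≈ 0.233871 and Q = 31/124 = 0.25.
Under the Kimura two-parameter model, d = −½ ln(1 − 2P − Q) − ¼ ln(1 − 2Q).
1 − 2P − Q = 0.282258, giving −½ ln(0.282258) = 0.632467.
1 − 2Q = 0.5, giving −¼ ln(0.5) = 0.173287.
d = 0.632467 + 0.173287 = 0.805754.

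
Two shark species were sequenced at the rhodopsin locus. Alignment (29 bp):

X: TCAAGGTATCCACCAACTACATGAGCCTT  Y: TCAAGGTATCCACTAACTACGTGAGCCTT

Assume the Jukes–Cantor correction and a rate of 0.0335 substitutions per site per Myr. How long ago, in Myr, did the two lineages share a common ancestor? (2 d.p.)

The sequences differ at 2 of 29 sites (14, 21), so p = 2/29 ≈ 0.068966.
d = −(3/4) ln(1 − 4p/3) = −0.75 ln(1 − 0.091955) = −0.75 ln(0.908045)
  = −0.75 × (-0.096461) = 0.072346 substitutions/site.
Under a molecular clock d = 2μt, so t = d/(2μ) = 0.072346 / (2 × 0.0335) = 1.08 Myr.

1.08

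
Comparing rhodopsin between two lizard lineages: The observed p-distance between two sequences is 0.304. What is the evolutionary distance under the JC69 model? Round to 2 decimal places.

0.39

d = −(3/4) ln(1 − 4p/3) = −0.75 ln(1 − 0.405333) = −0.75 ln(0.594667)
  = −0.75 × (-0.519754) = 0.389816 substitutions/site.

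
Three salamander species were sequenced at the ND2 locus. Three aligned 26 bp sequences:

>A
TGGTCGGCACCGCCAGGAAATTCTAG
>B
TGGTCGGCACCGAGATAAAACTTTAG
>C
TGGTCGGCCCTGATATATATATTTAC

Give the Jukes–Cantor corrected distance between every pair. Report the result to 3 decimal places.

A–B: 6/26 sites differ → p ≈ 0.230769, d = −0.75 ln(1 − 0.307692) = 0.275793 ≈ 0.276.
A–C: 11/26 sites differ → p ≈ 0.423077, d = −0.75 ln(1 − 0.564103) = 0.622762 ≈ 0.623.
B–C: 7/26 sites differ → p ≈ 0.269231, d = −0.75 ln(1 − 0.358975) = 0.333515 ≈ 0.334.

d(A,B) = 0.276, d(A,C) = 0.623, d(B,C) = 0.334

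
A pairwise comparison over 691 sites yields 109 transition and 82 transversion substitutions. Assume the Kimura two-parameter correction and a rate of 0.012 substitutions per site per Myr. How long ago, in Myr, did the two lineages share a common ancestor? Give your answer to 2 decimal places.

14.69

P = 109/691 ≈ 0.157742 and Q = 82/691 ≈ 0.118669.
Under the Kimura two-parameter model, d = −½ ln(1 − 2P − Q) − ¼ ln(1 − 2Q).
1 − 2P − Q = 0.565847, giving −½ ln(0.565847) = 0.284716.
1 − 2Q = 0.762662, giving −¼ ln(0.762662) = 0.067735.
d = 0.284716 + 0.067735 = 0.352451.
Under a molecular clock d = 2μt, so t = d/(2μ) = 0.352451 / (2 × 0.012) = 14.69 Myr.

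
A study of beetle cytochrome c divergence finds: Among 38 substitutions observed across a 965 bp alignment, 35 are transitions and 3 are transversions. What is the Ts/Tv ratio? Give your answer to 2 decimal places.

R = 35/3 = 11.666666… ≈ 11.67 (to 2 d.p.).

11.67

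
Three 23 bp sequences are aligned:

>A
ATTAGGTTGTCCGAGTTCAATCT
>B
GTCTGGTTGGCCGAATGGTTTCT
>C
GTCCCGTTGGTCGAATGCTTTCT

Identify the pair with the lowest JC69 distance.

B and C

A–B: 9/23 differ, p = 0.391, d = 0.553.
A–C: 10/23 differ, p = 0.435, d = 0.650.
B–C: 4/23 differ, p = 0.174, d = 0.198.
The smallest distance is between B and C.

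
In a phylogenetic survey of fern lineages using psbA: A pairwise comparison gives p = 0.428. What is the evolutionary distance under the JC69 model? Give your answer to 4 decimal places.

d = −(3/4) ln(1 − 4p/3) = −0.75 ln(1 − 0.570667) = −0.75 ln(0.429333)
  = −0.75 × (-0.845522) = 0.634142 substitutions/site.

0.6341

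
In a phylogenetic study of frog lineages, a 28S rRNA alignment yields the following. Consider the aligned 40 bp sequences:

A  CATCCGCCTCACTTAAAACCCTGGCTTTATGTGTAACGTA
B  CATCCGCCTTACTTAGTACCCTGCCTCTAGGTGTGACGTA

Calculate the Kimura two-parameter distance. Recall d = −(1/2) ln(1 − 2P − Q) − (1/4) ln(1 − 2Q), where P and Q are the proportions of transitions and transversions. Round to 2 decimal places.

0.20

Of 40 sites, 4 differences are transitions and 3 are transversions, so P = 4/40 = 0.1 and Q = 3/40 = 0.075.
Under the Kimura two-parameter model, d = −½ ln(1 − 2P − Q) − ¼ ln(1 − 2Q).
1 − 2P − Q = 0.725, giving −½ ln(0.725) = 0.160792.
1 − 2Q = 0.85, giving −¼ ln(0.85) = 0.040630.
d = 0.160792 + 0.040630 = 0.201422.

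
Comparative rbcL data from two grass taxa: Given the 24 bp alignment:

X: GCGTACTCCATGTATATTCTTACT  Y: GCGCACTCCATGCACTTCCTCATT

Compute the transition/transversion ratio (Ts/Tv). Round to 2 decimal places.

Transitions are A↔G and C↔T; transversions are all other mismatches.
Transitions: 6. Transversions: 1.
R = 6/1 = 6.00.

6.00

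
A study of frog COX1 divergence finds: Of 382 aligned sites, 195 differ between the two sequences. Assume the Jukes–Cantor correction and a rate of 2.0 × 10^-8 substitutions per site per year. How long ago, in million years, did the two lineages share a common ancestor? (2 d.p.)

p = 195/382 ≈ 0.510471.
d = −(3/4) ln(1 − 4p/3) = −0.75 ln(1 − 0.680628) = −0.75 ln(0.319372)
  = −0.75 × (-1.141399) = 0.856049 substitutions/site.
Under a molecular clock d = 2μt, so t = d/(2μ) = 0.856049 / (2 × 2.0 × 10^-8) = 21.40 million years.

21.40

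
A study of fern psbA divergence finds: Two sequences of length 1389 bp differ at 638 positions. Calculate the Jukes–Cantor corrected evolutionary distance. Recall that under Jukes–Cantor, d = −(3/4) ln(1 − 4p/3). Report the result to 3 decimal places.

p = 638/1389 ≈ 0.459323.
d = −(3/4) ln(1 − 4p/3) = −0.75 ln(1 − 0.612431) = −0.75 ln(0.387569)
  = −0.75 × (-0.947861) = 0.710896 substitutions/site.

0.711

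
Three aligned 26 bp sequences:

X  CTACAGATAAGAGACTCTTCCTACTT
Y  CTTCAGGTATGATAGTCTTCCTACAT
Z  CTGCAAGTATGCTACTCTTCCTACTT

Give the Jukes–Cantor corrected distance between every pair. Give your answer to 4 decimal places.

d(X,Y) = 0.2758, d(X,Z) = 0.2758, d(Y,Z) = 0.2222

X–Y: 6/26 sites differ → p ≈ 0.230769, d = −0.75 ln(1 − 0.307692) = 0.275793 ≈ 0.2758.
X–Z: 6/26 sites differ → p ≈ 0.230769, d = −0.75 ln(1 − 0.307692) = 0.275793 ≈ 0.2758.
Y–Z: 5/26 sites differ → p ≈ 0.192308, d = −0.75 ln(1 − 0.256411) = 0.222200 ≈ 0.2222.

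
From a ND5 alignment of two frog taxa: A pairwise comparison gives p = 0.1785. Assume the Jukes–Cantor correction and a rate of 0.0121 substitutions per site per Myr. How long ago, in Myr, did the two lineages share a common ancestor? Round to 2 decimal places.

8.42

d = −(3/4) ln(1 − 4p/3) = −0.75 ln(1 − 0.238) = −0.75 ln(0.762)
  = −0.75 × (-0.271809) = 0.203857 substitutions/site.
Under a molecular clock d = 2μt, so t = d/(2μ) = 0.203857 / (2 × 0.0121) = 8.42 Myr.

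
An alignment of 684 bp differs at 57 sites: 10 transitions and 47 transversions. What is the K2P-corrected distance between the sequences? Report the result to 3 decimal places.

P = 10/684 ≈ 0.01462 and Q = 47/684 ≈ 0.068713.
Under the Kimura two-parameter model, d = −½ ln(1 − 2P − Q) − ¼ ln(1 − 2Q).
1 − 2P − Q = 0.902047, giving −½ ln(0.902047) = 0.051544.
1 − 2Q = 0.862574, giving −¼ ln(0.862574) = 0.036959.
d = 0.051544 + 0.036959 = 0.088503.

0.089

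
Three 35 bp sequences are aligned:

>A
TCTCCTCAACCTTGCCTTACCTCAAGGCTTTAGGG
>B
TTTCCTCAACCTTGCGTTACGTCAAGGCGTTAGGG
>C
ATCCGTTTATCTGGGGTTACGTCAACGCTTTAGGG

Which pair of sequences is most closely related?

A and B

A–B: 4/35 differ, p = 0.114, d = 0.124.
A–C: 12/35 differ, p = 0.343, d = 0.458.
B–C: 10/35 differ, p = 0.286, d = 0.360.
The smallest distance is between A and B.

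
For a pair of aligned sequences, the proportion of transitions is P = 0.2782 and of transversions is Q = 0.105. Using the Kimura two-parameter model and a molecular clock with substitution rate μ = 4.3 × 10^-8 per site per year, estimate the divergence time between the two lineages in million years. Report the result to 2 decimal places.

Under the Kimura two-parameter model, d = −½ ln(1 − 2P − Q) − ¼ ln(1 − 2Q).
1 − 2P − Q = 0.3386, giving −½ ln(0.3386) = 0.541468.
1 − 2Q = 0.79, giving −¼ ln(0.79) = 0.058931.
d = 0.541468 + 0.058931 = 0.600399.
Under a molecular clock d = 2μt, so t = d/(2μ) = 0.600399 / (2 × 4.3 × 10^-8) = 6.98 million years.

6.98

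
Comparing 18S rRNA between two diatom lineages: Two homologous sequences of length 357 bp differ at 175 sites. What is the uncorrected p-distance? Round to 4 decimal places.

0.4902

p = 175/357 = 0.490196… ≈ 0.4902 (to 4 d.p.).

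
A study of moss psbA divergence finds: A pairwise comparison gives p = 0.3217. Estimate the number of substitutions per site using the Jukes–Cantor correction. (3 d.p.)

d = −(3/4) ln(1 − 4p/3) = −0.75 ln(1 − 0.428933) = −0.75 ln(0.571067)
  = −0.75 × (-0.560249) = 0.420187 substitutions/site.

0.420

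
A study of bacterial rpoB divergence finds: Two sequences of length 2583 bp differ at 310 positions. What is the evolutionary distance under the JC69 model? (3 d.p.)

p = 310/2583 ≈ 0.120015.
d = −(3/4) ln(1 − 4p/3) = −0.75 ln(1 − 0.16002) = −0.75 ln(0.83998)
  = −0.75 × (-0.174377) = 0.130783 substitutions/site.

0.131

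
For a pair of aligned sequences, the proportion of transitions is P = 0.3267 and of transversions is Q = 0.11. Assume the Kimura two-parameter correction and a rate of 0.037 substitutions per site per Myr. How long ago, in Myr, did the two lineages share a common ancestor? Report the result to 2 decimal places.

Under the Kimura two-parameter model, d = −½ ln(1 − 2P − Q) − ¼ ln(1 − 2Q).
1 − 2P − Q = 0.2366, giving −½ ln(0.2366) = 0.720692.
1 − 2Q = 0.78, giving −¼ ln(0.78) = 0.062115.
d = 0.720692 + 0.062115 = 0.782807.
Under a molecular clock d = 2μt, so t = d/(2μ) = 0.782807 / (2 × 0.037) = 10.58 Myr.

10.58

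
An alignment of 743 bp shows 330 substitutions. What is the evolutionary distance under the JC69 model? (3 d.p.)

0.673

p = 330/743 ≈ 0.444145.
d = −(3/4) ln(1 − 4p/3) = −0.75 ln(1 − 0.592193) = −0.75 ln(0.407807)
  = −0.75 × (-0.896961) = 0.672721 substitutions/site.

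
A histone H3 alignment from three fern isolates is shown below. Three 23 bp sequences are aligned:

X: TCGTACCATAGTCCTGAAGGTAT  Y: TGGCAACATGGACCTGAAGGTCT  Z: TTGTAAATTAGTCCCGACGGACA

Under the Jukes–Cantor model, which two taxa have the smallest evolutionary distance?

X and Y

X–Y: 6/23 differ, p = 0.261, d = 0.321.
X–Z: 9/23 differ, p = 0.391, d = 0.553.
Y–Z: 10/23 differ, p = 0.435, d = 0.650.
The smallest distance is between X and Y.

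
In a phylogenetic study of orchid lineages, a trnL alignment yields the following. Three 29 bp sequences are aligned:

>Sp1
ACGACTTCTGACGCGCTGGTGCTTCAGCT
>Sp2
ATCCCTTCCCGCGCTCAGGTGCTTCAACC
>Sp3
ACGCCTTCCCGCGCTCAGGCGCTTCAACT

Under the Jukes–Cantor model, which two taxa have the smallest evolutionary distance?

Sp2 and Sp3

Sp1–Sp2: 10/29 differ, p = 0.345, d = 0.462.
Sp1–Sp3: 8/29 differ, p = 0.276, d = 0.344.
Sp2–Sp3: 4/29 differ, p = 0.138, d = 0.152.
The smallest distance is between Sp2 and Sp3.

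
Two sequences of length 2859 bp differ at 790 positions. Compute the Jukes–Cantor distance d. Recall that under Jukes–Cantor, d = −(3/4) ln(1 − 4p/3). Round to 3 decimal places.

p = 790/2859 ≈ 0.27632.
d = −(3/4) ln(1 − 4p/3) = −0.75 ln(1 − 0.368427) = −0.75 ln(0.631573)
  = −0.75 × (-0.459542) = 0.344657 substitutions/site.

0.345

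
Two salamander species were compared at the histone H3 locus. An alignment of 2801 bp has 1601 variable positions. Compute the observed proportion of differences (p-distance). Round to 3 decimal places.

0.572

p = 1601/2801 = 0.571581… ≈ 0.572 (to 3 d.p.).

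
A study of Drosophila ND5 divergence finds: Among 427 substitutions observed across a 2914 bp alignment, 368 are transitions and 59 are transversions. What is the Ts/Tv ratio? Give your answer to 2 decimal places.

6.24

R = 368/59 = 6.237288… ≈ 6.24 (to 2 d.p.).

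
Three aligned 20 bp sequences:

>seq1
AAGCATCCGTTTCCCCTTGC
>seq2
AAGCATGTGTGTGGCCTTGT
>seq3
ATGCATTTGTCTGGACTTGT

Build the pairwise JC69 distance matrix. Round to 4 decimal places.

d(seq1,seq2) = 0.3831, d(seq1,seq3) = 0.5716, d(seq2,seq3) = 0.2326

seq1–seq2: 6/20 sites differ → p = 0.3, d = −0.75 ln(1 − 0.4) = 0.383119 ≈ 0.3831.
seq1–seq3: 8/20 sites differ → p = 0.4, d = −0.75 ln(1 − 0.533333) = 0.571605 ≈ 0.5716.
seq2–seq3: 4/20 sites differ → p = 0.2, d = −0.75 ln(1 − 0.266667) = 0.232617 ≈ 0.2326.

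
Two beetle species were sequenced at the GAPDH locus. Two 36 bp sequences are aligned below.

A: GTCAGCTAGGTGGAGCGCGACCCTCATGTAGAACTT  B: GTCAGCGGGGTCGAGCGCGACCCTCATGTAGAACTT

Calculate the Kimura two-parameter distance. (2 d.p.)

0.09

Of 36 sites, 1 differences are transitions and 2 are transversions, so P = 1/36 ≈ 0.027778 and Q = 2/36 ≈ 0.055556.
Under the Kimura two-parameter model, d = −½ ln(1 − 2P − Q) − ¼ ln(1 − 2Q).
1 − 2P − Q = 0.888888, giving −½ ln(0.888888) = 0.058892.
1 − 2Q = 0.888888, giving −¼ ln(0.888888) = 0.029446.
d = 0.058892 + 0.029446 = 0.088338.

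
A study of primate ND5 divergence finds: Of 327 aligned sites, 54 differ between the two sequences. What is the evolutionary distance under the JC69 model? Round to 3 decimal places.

p = 54/327 ≈ 0.165138.
d = −(3/4) ln(1 − 4p/3) = −0.75 ln(1 − 0.220184) = −0.75 ln(0.779816)
  = −0.75 × (-0.248697) = 0.186523 substitutions/site.

0.187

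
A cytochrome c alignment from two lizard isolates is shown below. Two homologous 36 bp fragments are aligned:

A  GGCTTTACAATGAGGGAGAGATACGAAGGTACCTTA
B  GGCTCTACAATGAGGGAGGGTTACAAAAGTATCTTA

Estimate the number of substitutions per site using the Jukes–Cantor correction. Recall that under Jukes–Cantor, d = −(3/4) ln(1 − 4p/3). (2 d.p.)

0.19

The sequences differ at 6 of 36 sites (5, 19, 21, 25, 28, 32), so p = 6/36 ≈ 0.166667.
d = −(3/4) ln(1 − 4p/3) = −0.75 ln(1 − 0.222223) = −0.75 ln(0.777777)
  = −0.75 × (-0.251315) = 0.188486 substitutions/site.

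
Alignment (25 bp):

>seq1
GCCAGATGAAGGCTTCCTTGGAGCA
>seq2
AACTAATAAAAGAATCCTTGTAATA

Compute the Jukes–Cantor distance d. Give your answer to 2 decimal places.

0.66

The sequences differ at 11 of 25 sites, so p = 11/25 = 0.44.
d = −(3/4) ln(1 − 4p/3) = −0.75 ln(1 − 0.586667) = −0.75 ln(0.413333)
  = −0.75 × (-0.883502) = 0.662627 substitutions/site.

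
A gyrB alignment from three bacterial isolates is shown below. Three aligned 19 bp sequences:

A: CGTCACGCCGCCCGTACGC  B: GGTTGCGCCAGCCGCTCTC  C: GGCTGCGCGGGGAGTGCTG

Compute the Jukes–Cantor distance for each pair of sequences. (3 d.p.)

d(A,B) = 0.618, d(A,C) = 1.109, d(B,C) = 0.618

A–B: 8/19 sites differ → p ≈ 0.421053, d = −0.75 ln(1 − 0.561404) = 0.618132 ≈ 0.618.
A–C: 11/19 sites differ → p ≈ 0.578947, d = −0.75 ln(1 − 0.771929) = 1.108574 ≈ 1.109.
B–C: 8/19 sites differ → p ≈ 0.421053, d = −0.75 ln(1 − 0.561404) = 0.618132 ≈ 0.618.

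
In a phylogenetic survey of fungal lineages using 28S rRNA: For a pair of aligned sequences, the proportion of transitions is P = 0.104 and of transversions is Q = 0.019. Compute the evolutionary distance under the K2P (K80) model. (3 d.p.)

Under the Kimura two-parameter model, d = −½ ln(1 − 2P − Q) − ¼ ln(1 − 2Q).
1 − 2P − Q = 0.773, giving −½ ln(0.773) = 0.128738.
1 − 2Q = 0.962, giving −¼ ln(0.962) = 0.009685.
d = 0.128738 + 0.009685 = 0.138423.

0.138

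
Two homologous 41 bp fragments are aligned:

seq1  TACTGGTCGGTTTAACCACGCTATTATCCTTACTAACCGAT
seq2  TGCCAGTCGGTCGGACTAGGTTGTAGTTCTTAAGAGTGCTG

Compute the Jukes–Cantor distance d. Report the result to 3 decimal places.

The sequences differ at 21 of 41 sites, so p = 21/41 ≈ 0.512195.
d = −(3/4) ln(1 − 4p/3) = −0.75 ln(1 − 0.682927) = −0.75 ln(0.317073)
  = −0.75 × (-1.148623) = 0.861467 substitutions/site.

0.861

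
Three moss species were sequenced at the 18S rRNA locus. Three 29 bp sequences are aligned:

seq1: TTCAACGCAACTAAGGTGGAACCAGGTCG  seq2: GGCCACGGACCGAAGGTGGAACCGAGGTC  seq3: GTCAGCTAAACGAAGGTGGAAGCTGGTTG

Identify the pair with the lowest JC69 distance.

seq1 and seq3

seq1–seq2: 11/29 differ, p = 0.379, d = 0.529.
seq1–seq3: 8/29 differ, p = 0.276, d = 0.344.
seq2–seq3: 11/29 differ, p = 0.379, d = 0.529.
The smallest distance is between seq1 and seq3.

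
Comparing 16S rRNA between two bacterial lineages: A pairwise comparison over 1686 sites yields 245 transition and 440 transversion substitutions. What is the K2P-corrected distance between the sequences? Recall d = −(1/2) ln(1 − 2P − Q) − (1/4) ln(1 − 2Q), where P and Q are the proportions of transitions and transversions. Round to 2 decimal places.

0.59

P = 245/1686 ≈ 0.145314 and Q = 440/1686 ≈ 0.260973.
Under the Kimura two-parameter model, d = −½ ln(1 − 2P − Q) − ¼ ln(1 − 2Q).
1 − 2P − Q = 0.448399, giving −½ ln(0.448399) = 0.401036.
1 − 2Q = 0.478054, giving −¼ ln(0.478054) = 0.184508.
d = 0.401036 + 0.184508 = 0.585544.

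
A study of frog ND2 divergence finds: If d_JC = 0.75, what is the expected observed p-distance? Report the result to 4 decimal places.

0.4741

p = (3/4)(1 − e^(−4d/3)) = 0.75 × (1 − e^(-1)) = 0.75 × (1 − 0.367879) = 0.474091.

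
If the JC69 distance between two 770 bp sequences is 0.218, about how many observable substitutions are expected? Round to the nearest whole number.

146

Invert JC69: p = (3/4)(1 − e^(−4d/3)) = 0.75 × (1 − e^(-0.290667)) = 0.75 × (1 − 0.747765) = 0.189176.
Expected differing sites = pL ≈ 0.189176 × 770 = 145.66552 ≈ 146.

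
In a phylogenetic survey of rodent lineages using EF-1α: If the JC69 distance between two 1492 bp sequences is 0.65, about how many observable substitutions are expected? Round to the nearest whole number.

Invert JC69: p = (3/4)(1 − e^(−4d/3)) = 0.75 × (1 − e^(-0.866667)) = 0.75 × (1 − 0.420350) = 0.434738.
Expected differing sites = pL ≈ 0.434738 × 1492 = 648.629096 ≈ 649.

649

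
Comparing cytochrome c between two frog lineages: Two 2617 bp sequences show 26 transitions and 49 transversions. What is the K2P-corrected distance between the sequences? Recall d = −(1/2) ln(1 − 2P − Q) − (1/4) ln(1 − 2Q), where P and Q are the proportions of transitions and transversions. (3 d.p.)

P = 26/2617 ≈ 0.009935 and Q = 49/2617 ≈ 0.018724.
Under the Kimura two-parameter model, d = −½ ln(1 − 2P − Q) − ¼ ln(1 − 2Q).
1 − 2P − Q = 0.961406, giving −½ ln(0.961406) = 0.019679.
1 − 2Q = 0.962552, giving −¼ ln(0.962552) = 0.009542.
d = 0.019679 + 0.009542 = 0.029221.

0.029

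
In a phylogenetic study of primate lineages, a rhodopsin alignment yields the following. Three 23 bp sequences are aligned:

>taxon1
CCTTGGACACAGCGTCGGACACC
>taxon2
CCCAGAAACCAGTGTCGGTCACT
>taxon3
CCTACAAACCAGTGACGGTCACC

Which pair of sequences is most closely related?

taxon1–taxon2: 8/23 differ, p = 0.348, d = 0.467.
taxon1–taxon3: 8/23 differ, p = 0.348, d = 0.467.
taxon2–taxon3: 4/23 differ, p = 0.174, d = 0.198.
The smallest distance is between taxon2 and taxon3.

taxon2 and taxon3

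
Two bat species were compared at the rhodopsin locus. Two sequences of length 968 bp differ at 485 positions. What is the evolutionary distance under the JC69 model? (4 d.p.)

0.8271

p = 485/968 ≈ 0.501033.
d = −(3/4) ln(1 − 4p/3) = −0.75 ln(1 − 0.668044) = −0.75 ln(0.331956)
  = −0.75 × (-1.102753) = 0.827065 substitutions/site.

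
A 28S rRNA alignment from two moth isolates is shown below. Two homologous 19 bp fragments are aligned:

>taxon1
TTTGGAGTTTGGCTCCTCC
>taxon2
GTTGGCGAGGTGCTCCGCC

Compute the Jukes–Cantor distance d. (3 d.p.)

The sequences differ at 7 of 19 sites (1, 6, 8, 9, 10, 11, 17), so p = 7/19 ≈ 0.368421.
d = −(3/4) ln(1 − 4p/3) = −0.75 ln(1 − 0.491228) = −0.75 ln(0.508772)
  = −0.75 × (-0.675755) = 0.506816 substitutions/site.

0.507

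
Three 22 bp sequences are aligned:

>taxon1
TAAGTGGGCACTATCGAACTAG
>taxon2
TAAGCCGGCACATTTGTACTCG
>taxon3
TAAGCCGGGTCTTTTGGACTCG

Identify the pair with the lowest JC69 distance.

taxon1–taxon2: 7/22 differ, p = 0.318, d = 0.414.
taxon1–taxon3: 8/22 differ, p = 0.364, d = 0.497.
taxon2–taxon3: 4/22 differ, p = 0.182, d = 0.208.
The smallest distance is between taxon2 and taxon3.

taxon2 and taxon3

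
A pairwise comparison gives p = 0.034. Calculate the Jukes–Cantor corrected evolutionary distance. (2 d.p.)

d = −(3/4) ln(1 − 4p/3) = −0.75 ln(1 − 0.045333) = −0.75 ln(0.954667)
  = −0.75 × (-0.046393) = 0.034795 substitutions/site.

0.03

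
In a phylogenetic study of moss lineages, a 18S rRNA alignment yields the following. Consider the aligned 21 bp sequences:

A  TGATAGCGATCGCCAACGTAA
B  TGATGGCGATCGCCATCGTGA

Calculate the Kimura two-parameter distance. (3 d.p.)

0.161

Of 21 sites, 2 differences are transitions and 1 are transversions, so P = 2/21 ≈ 0.095238 and Q = 1/21 ≈ 0.047619.
Under the Kimura two-parameter model, d = −½ ln(1 − 2P − Q) − ¼ ln(1 − 2Q).
1 − 2P − Q = 0.761905, giving −½ ln(0.761905) = 0.135967.
1 − 2Q = 0.904762, giving −¼ ln(0.904762) = 0.025021.
d = 0.135967 + 0.025021 = 0.160988.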